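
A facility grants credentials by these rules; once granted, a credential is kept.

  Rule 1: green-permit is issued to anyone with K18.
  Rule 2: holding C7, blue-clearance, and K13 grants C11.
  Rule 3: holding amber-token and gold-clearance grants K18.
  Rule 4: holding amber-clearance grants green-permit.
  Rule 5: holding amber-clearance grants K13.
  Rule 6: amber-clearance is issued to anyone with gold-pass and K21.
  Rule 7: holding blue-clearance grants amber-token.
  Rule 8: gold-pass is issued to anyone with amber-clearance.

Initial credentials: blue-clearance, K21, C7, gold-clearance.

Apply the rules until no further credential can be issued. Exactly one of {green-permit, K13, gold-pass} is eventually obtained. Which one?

green-permit

Holding blue-clearance grants amber-token (Rule 7).
Holding amber-token and gold-clearance grants K18 (Rule 3).
Holding K18 grants green-permit (Rule 1).
gold-pass would need amber-clearance (Rule 8), but amber-clearance is never granted. K13 would need amber-clearance (Rule 5), but amber-clearance is never granted.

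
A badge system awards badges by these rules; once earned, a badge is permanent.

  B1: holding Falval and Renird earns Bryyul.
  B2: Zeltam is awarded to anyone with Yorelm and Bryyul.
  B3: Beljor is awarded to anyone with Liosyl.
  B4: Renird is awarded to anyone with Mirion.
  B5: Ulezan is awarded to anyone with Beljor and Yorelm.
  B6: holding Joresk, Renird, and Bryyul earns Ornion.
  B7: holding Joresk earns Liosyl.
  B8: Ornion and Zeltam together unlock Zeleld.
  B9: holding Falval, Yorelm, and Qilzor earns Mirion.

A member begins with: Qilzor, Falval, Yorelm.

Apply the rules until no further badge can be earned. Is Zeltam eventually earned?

With Falval, Yorelm, and Qilzor, Mirion is earned (B9).
With Mirion, Renird is earned (B4).
With Falval and Renird, Bryyul is earned (B1).
With Yorelm and Bryyul, Zeltam is earned (B2).

Yes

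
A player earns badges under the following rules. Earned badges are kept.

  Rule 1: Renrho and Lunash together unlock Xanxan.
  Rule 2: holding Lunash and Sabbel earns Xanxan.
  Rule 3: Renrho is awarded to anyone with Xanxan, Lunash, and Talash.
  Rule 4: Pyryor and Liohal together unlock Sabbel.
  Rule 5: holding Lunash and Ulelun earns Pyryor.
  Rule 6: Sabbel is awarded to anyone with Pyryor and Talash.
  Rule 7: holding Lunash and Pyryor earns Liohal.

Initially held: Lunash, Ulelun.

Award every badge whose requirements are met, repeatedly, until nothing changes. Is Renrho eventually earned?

Renrho would need Xanxan, Lunash, and Talash (Rule 3), but Talash is never earned.

No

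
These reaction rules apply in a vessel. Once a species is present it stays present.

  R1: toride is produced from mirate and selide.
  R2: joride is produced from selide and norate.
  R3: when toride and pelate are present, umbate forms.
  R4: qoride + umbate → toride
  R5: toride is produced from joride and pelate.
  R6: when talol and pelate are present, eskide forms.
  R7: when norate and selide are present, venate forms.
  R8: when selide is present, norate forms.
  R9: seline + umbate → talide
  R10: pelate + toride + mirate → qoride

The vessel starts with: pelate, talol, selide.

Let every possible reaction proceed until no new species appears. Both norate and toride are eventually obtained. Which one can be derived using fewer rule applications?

norate: selide present → norate forms (R8). [1 rule application]
toride: selide present → norate forms (R8). selide and norate present → joride forms (R2). joride and pelate present → toride forms (R5). [3 rule applications]
norate needs fewer.

norate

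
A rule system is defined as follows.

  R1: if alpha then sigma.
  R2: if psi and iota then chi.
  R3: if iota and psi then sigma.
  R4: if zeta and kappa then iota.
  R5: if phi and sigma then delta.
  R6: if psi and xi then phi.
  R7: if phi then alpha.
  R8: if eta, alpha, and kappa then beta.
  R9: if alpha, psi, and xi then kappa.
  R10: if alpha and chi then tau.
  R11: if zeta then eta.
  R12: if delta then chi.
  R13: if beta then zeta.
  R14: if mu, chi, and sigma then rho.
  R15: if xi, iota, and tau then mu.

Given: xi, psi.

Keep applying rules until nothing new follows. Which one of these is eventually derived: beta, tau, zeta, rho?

From psi and xi, R6 gives phi.
phi holds, so alpha follows (R7).
alpha holds, so sigma follows (R1).
From phi and sigma, R5 gives delta.
delta holds, so chi follows (R12).
From alpha and chi, R10 gives tau.
zeta would need beta (R13), but beta is never established. rho would need mu, chi, and sigma (R14), but mu is never established. beta would need eta, alpha, and kappa (R8), but eta is never established.

tau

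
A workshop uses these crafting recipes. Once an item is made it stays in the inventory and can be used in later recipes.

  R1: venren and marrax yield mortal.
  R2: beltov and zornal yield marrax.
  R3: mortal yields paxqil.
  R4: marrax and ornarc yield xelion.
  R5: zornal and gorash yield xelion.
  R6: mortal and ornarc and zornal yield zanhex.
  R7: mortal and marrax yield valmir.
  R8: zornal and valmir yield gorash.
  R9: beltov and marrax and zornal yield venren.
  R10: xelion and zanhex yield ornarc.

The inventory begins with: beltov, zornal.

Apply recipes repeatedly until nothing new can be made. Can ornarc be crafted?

ornarc would need xelion and zanhex (R10), but zanhex is never obtained.

No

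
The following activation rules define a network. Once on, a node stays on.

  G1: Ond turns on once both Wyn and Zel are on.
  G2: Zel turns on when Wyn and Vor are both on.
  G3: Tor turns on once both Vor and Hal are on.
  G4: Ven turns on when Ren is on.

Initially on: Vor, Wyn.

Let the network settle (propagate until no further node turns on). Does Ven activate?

Ven would need Ren (G4), but Ren never turns on.

No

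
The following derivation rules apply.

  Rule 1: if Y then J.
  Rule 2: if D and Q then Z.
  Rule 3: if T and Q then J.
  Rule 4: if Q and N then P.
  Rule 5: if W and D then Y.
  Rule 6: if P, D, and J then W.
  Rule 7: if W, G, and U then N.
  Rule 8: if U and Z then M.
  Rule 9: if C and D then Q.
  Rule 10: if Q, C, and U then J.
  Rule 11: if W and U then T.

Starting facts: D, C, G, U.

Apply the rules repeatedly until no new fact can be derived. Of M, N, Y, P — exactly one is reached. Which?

From C and D, Rule 9 gives Q.
From D and Q, Rule 2 gives Z.
U and Z hold, so M follows (Rule 8).
N would need W, G, and U (Rule 7), but W is never established. P would need Q and N (Rule 4), but N is never established. Y would need W and D (Rule 5), but W is never established.

M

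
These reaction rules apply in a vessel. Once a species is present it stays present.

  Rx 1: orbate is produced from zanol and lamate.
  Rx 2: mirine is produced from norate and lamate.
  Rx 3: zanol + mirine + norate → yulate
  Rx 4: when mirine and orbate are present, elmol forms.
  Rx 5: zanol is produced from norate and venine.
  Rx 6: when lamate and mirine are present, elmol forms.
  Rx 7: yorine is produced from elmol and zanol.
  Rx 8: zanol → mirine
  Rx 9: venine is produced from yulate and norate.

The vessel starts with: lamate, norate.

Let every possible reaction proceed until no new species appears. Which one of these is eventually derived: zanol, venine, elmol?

elmol

norate and lamate present → mirine forms (Rx 2).
lamate and mirine present → elmol forms (Rx 6).
venine would need yulate and norate (Rx 9), but yulate never forms. zanol would need norate and venine (Rx 5), but venine never forms.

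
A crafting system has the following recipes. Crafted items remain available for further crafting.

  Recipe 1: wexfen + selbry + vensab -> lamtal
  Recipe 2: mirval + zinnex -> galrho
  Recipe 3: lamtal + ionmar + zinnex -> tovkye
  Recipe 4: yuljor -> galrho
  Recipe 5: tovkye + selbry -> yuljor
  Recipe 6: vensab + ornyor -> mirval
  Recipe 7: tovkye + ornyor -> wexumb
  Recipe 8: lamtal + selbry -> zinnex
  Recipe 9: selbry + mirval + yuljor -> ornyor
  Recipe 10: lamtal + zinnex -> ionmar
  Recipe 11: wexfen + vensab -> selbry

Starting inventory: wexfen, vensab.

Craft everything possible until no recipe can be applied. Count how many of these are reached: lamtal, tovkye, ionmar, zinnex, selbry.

wexfen + vensab -> selbry (Recipe 11).
wexfen + selbry + vensab -> lamtal (Recipe 1).
Using Recipe 8, lamtal and selbry make zinnex.
Using Recipe 10, lamtal and zinnex make ionmar.
Using Recipe 3, lamtal, ionmar, and zinnex make tovkye.
lamtal: reached.
tovkye: reached.
ionmar: reached.
zinnex: reached.
selbry: reached.
All 5 are reached.

5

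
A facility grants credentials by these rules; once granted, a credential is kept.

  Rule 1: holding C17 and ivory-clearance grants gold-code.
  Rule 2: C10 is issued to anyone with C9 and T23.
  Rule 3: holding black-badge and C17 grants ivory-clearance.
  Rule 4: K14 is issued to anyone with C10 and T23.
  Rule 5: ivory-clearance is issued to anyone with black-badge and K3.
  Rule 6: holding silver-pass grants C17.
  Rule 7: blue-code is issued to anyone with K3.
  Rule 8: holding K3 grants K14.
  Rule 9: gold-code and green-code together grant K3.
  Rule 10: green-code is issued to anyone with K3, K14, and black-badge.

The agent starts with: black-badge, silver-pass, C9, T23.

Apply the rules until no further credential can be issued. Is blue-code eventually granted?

No

blue-code would need K3 (Rule 7), but K3 is never granted.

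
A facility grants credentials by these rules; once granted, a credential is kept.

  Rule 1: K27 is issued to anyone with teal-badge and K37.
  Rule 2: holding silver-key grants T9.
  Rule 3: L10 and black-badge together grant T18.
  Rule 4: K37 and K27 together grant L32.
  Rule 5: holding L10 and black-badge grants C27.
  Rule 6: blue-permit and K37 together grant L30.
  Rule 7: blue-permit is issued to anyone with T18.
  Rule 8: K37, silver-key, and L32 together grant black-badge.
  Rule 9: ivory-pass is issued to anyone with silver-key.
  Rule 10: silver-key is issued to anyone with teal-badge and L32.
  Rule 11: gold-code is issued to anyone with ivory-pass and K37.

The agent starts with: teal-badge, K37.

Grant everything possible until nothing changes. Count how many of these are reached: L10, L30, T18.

No rule produces L10, and it is not given.
L30 would need blue-permit and K37 (Rule 6), but blue-permit is never granted.
T18 would need L10 and black-badge (Rule 3), but L10 is never granted.
None of the 3 are reached.

0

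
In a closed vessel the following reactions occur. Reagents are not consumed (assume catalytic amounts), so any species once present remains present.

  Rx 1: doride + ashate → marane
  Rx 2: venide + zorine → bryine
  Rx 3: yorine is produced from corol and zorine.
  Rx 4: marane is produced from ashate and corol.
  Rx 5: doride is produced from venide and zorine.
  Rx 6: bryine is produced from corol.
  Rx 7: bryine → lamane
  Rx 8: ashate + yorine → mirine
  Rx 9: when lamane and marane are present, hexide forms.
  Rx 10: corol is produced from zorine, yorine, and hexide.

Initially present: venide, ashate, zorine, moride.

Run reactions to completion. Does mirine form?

No

mirine would need ashate and yorine (Rx 8), but yorine never forms.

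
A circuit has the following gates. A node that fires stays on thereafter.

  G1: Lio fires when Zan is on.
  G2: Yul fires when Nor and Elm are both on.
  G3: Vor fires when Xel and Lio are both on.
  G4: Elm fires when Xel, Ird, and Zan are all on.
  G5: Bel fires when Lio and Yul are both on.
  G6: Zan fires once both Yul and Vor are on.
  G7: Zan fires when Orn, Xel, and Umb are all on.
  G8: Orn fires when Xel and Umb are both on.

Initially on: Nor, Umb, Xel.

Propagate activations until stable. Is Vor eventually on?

Yes

Xel and Umb are on, so Orn fires (G8).
Orn, Xel, and Umb are on, so Zan fires (G7).
G1: Zan on → Lio on.
Xel and Lio are on, so Vor fires (G3).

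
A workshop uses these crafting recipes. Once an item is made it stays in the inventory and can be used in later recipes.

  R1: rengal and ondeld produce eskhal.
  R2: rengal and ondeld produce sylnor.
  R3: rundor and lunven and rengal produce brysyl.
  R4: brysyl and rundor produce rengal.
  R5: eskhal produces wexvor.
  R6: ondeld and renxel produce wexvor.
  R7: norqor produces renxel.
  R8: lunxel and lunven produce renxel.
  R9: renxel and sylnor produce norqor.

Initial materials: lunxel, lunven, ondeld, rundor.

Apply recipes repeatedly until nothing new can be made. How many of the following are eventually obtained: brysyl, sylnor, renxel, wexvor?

lunxel and lunven → renxel (R8).
Using R6, ondeld and renxel make wexvor.
brysyl would need rundor, lunven, and rengal (R3), but rengal is never obtained.
sylnor would need rengal and ondeld (R2), but rengal is never obtained.
renxel: reached.
wexvor: reached.
Reached: renxel and wexvor — 2 of the 4.

2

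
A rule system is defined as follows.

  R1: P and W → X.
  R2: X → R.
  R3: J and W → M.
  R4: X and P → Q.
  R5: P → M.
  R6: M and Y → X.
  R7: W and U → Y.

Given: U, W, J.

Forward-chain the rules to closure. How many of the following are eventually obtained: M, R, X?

3

From J and W, R3 gives M.
From W and U, R7 gives Y.
From M and Y, R6 gives X.
X holds, so R follows (R2).
M: reached.
R: reached.
X: reached.
All 3 are reached.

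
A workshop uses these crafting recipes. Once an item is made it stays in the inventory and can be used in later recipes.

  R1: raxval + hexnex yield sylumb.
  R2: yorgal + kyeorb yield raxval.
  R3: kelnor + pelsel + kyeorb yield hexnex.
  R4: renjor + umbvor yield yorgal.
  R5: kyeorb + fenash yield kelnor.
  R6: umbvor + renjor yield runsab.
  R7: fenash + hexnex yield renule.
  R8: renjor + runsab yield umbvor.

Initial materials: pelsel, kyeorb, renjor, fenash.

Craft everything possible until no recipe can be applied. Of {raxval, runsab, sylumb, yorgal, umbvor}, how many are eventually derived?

0

raxval would need yorgal and kyeorb (R2), but yorgal is never obtained.
runsab would need umbvor and renjor (R6), but umbvor is never obtained.
sylumb would need raxval and hexnex (R1), but raxval is never obtained.
yorgal would need renjor and umbvor (R4), but umbvor is never obtained.
umbvor would need renjor and runsab (R8), but runsab is never obtained.
None of the 5 are reached.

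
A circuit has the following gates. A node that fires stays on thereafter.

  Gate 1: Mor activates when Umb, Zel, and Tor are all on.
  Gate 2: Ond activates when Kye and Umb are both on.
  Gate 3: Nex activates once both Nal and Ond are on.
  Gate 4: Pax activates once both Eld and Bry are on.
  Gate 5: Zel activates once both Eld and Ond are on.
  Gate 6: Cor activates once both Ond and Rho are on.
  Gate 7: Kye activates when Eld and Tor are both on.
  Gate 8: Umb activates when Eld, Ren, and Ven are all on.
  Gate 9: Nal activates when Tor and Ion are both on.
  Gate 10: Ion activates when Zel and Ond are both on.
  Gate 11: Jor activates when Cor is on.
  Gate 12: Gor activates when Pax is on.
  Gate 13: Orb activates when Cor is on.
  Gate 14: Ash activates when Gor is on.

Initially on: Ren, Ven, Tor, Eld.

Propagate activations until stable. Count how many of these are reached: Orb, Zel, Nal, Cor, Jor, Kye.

3

Gate 8: Eld, Ren, and Ven on → Umb on.
Gate 7: Eld and Tor on → Kye on.
Gate 2: Kye and Umb on → Ond on.
Eld and Ond are on, so Zel activates (Gate 5).
Zel and Ond are on, so Ion activates (Gate 10).
Tor and Ion are on, so Nal activates (Gate 9).
Orb would need Cor (Gate 13), but Cor never turns on.
Zel: reached.
Nal: reached.
Cor would need Ond and Rho (Gate 6), but Rho never turns on.
Jor would need Cor (Gate 11), but Cor never turns on.
Kye: reached.
Reached: Zel, Nal, and Kye — 3 of the 6.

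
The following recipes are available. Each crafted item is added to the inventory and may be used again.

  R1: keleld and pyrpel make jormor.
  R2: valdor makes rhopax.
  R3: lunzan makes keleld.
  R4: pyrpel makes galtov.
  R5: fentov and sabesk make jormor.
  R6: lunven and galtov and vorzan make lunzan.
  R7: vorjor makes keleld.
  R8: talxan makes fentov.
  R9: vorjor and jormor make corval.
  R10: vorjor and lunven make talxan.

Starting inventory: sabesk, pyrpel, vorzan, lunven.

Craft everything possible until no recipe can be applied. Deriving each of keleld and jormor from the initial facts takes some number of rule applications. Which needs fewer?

keleld

keleld: Using R4, pyrpel makes galtov. lunven and galtov and vorzan → lunzan (R6). lunzan → keleld (R3). [3 rule applications]
jormor: Using R4, pyrpel makes galtov. lunven and galtov and vorzan → lunzan (R6). lunzan → keleld (R3). Using R1, keleld and pyrpel make jormor. [4 rule applications]
keleld needs fewer.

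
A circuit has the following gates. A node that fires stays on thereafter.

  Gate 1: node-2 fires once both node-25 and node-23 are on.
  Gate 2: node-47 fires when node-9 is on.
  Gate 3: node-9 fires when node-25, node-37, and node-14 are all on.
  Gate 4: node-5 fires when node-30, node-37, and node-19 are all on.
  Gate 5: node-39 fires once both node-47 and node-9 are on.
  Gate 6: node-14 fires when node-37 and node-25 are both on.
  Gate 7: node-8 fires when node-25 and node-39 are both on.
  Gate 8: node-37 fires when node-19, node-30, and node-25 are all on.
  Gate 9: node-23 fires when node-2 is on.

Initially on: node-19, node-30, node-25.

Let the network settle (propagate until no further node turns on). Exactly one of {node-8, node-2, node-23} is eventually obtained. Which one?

node-8

Gate 8: node-19, node-30, and node-25 on → node-37 on.
Gate 6: node-37 and node-25 on → node-14 on.
node-25, node-37, and node-14 are on, so node-9 fires (Gate 3).
Gate 2: node-9 on → node-47 on.
node-47 and node-9 are on, so node-39 fires (Gate 5).
node-25 and node-39 are on, so node-8 fires (Gate 7).
node-2 would need node-25 and node-23 (Gate 1), but node-23 never turns on. node-23 would need node-2 (Gate 9), but node-2 never turns on.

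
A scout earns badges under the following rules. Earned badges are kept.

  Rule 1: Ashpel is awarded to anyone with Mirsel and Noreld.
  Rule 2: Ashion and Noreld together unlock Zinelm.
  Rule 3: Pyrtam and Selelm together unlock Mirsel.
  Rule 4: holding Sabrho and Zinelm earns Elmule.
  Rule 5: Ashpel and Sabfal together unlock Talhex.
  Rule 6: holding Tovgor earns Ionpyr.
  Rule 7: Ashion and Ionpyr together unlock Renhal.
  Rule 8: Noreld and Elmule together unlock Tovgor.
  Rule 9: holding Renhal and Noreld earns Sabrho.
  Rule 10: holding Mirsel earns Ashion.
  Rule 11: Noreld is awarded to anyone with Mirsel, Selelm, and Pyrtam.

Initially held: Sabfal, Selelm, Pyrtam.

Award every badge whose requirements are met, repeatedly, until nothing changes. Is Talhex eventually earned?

With Pyrtam and Selelm, Mirsel is earned (Rule 3).
With Mirsel, Selelm, and Pyrtam, Noreld is earned (Rule 11).
With Mirsel and Noreld, Ashpel is earned (Rule 1).
With Ashpel and Sabfal, Talhex is earned (Rule 5).

Yes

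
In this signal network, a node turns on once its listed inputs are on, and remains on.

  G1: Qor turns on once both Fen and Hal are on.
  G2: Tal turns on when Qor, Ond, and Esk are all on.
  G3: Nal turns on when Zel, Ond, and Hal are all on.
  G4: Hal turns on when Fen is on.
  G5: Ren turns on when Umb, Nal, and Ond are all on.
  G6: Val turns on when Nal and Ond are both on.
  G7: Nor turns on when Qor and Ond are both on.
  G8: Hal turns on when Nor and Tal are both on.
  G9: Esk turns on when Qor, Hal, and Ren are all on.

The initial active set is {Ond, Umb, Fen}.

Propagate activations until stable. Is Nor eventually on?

G4: Fen on → Hal on.
Fen and Hal are on, so Qor turns on (G1).
G7: Qor and Ond on → Nor on.

Yes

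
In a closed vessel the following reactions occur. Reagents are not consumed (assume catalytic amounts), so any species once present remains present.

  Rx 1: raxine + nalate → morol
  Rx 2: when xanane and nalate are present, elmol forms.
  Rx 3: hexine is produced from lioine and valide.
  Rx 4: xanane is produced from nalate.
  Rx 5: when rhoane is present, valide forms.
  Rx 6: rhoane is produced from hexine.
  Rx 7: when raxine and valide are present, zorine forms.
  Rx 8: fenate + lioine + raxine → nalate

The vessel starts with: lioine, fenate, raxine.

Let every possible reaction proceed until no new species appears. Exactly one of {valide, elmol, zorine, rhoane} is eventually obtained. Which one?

fenate, lioine, and raxine present → nalate forms (Rx 8).
nalate present → xanane forms (Rx 4).
xanane and nalate present → elmol forms (Rx 2).
rhoane would need hexine (Rx 6), but hexine never forms. zorine would need raxine and valide (Rx 7), but valide never forms. valide would need rhoane (Rx 5), but rhoane never forms.

elmol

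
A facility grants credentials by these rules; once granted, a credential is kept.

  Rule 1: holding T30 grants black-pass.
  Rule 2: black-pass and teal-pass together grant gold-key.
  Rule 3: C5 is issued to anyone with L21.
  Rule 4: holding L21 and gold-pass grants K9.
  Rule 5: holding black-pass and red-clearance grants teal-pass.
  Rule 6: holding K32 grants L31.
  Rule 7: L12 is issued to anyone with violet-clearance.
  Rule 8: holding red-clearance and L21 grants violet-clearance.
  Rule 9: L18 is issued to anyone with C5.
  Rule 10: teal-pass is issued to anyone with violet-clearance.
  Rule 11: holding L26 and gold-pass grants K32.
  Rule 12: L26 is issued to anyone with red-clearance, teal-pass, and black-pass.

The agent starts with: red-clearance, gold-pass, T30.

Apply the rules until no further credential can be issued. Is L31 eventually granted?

Yes

Holding T30 grants black-pass (Rule 1).
Holding black-pass and red-clearance grants teal-pass (Rule 5).
Holding red-clearance, teal-pass, and black-pass grants L26 (Rule 12).
Holding L26 and gold-pass grants K32 (Rule 11).
Holding K32 grants L31 (Rule 6).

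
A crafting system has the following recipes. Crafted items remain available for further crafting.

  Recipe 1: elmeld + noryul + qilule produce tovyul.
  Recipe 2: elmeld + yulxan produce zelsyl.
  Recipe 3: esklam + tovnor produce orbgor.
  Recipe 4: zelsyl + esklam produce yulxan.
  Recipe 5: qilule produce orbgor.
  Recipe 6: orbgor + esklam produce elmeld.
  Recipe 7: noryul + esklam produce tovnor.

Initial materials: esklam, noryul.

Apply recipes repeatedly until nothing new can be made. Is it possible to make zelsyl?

No

zelsyl would need elmeld and yulxan (Recipe 2), but yulxan is never obtained.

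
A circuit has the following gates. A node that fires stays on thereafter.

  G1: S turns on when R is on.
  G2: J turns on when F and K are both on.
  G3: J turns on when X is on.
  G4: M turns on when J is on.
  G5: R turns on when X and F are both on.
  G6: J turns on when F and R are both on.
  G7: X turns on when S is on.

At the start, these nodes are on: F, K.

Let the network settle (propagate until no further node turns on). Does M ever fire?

Yes

G2: F and K on → J on.
G4: J on → M on.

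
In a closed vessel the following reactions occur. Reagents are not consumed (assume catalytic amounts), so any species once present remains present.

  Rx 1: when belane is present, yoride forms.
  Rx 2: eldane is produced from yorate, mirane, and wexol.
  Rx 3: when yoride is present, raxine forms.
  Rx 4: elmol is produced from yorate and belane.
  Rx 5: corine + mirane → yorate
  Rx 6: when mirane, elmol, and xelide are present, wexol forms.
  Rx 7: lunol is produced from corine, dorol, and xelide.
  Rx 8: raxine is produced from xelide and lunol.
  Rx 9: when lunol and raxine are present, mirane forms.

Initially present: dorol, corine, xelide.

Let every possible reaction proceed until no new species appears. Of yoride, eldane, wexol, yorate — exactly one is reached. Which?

yorate

corine, dorol, and xelide present → lunol forms (Rx 7).
xelide and lunol present → raxine forms (Rx 8).
lunol and raxine present → mirane forms (Rx 9).
corine and mirane present → yorate forms (Rx 5).
wexol would need mirane, elmol, and xelide (Rx 6), but elmol never forms. yoride would need belane (Rx 1), but belane never forms. eldane would need yorate, mirane, and wexol (Rx 2), but wexol never forms.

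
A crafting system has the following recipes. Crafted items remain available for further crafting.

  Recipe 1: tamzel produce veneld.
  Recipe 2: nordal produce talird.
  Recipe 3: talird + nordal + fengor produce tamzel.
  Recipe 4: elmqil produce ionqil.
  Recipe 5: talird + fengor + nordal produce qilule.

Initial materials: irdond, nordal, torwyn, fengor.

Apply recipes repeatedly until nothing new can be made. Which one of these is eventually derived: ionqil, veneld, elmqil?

nordal → talird (Recipe 2).
talird + nordal + fengor → tamzel (Recipe 3).
tamzel → veneld (Recipe 1).
No rule produces elmqil, and it is not given. ionqil would need elmqil (Recipe 4), but elmqil is never obtained.

veneld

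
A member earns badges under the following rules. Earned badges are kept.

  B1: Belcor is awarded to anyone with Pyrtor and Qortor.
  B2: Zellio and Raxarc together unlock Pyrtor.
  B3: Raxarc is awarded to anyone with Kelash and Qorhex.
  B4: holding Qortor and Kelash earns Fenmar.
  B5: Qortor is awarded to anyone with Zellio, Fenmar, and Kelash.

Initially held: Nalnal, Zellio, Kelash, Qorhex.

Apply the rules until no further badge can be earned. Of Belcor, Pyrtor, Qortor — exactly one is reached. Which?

Pyrtor

With Kelash and Qorhex, Raxarc is earned (B3).
With Zellio and Raxarc, Pyrtor is earned (B2).
Belcor would need Pyrtor and Qortor (B1), but Qortor is never earned. Qortor would need Zellio, Fenmar, and Kelash (B5), but Fenmar is never earned.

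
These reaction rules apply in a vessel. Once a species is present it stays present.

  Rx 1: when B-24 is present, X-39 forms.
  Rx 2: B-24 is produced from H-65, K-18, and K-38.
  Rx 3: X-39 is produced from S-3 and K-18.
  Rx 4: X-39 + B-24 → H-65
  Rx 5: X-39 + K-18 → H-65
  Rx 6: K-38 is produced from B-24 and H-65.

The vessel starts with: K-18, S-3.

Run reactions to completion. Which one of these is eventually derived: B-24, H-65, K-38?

S-3 and K-18 present → X-39 forms (Rx 3).
X-39 and K-18 present → H-65 forms (Rx 5).
B-24 would need H-65, K-18, and K-38 (Rx 2), but K-38 never forms. K-38 would need B-24 and H-65 (Rx 6), but B-24 never forms.

H-65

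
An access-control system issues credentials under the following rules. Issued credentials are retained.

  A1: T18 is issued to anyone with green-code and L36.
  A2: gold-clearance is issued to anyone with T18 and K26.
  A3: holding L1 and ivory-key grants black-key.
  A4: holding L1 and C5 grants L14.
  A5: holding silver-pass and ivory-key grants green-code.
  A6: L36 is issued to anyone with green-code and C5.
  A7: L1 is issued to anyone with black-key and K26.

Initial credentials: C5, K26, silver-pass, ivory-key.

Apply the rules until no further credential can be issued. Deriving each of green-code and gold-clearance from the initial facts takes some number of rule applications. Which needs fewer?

green-code: Holding silver-pass and ivory-key grants green-code (A5). [1 rule application]
gold-clearance: Holding silver-pass and ivory-key grants green-code (A5). Holding green-code and C5 grants L36 (A6). Holding green-code and L36 grants T18 (A1). Holding T18 and K26 grants gold-clearance (A2). [4 rule applications]
green-code needs fewer.

green-code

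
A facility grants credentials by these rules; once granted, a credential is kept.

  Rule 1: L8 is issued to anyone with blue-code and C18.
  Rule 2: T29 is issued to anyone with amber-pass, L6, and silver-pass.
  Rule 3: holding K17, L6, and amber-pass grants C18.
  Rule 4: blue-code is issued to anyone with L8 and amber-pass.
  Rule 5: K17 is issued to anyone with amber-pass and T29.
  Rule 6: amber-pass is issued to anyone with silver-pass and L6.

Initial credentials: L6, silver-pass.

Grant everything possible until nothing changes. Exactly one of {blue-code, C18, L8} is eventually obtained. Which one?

C18

Holding silver-pass and L6 grants amber-pass (Rule 6).
Holding amber-pass, L6, and silver-pass grants T29 (Rule 2).
Holding amber-pass and T29 grants K17 (Rule 5).
Holding K17, L6, and amber-pass grants C18 (Rule 3).
L8 would need blue-code and C18 (Rule 1), but blue-code is never granted. blue-code would need L8 and amber-pass (Rule 4), but L8 is never granted.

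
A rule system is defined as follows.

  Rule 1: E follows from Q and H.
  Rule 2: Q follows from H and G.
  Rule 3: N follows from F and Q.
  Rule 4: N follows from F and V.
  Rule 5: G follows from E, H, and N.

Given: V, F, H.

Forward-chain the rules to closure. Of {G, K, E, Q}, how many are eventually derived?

0

G would need E, H, and N (Rule 5), but E is never established.
No rule produces K, and it is not given.
E would need Q and H (Rule 1), but Q is never established.
Q would need H and G (Rule 2), but G is never established.
None of the 4 are reached.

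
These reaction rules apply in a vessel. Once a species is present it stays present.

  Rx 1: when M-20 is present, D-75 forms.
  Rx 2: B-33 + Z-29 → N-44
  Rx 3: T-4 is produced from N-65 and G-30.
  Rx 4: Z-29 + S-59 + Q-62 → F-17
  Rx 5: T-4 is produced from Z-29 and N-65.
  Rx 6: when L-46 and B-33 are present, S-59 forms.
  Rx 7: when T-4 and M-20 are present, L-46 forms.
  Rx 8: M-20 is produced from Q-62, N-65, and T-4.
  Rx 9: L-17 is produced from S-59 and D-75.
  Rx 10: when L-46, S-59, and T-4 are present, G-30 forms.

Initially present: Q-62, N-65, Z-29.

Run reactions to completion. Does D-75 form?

Yes

Z-29 and N-65 present → T-4 forms (Rx 5).
Q-62, N-65, and T-4 present → M-20 forms (Rx 8).
M-20 present → D-75 forms (Rx 1).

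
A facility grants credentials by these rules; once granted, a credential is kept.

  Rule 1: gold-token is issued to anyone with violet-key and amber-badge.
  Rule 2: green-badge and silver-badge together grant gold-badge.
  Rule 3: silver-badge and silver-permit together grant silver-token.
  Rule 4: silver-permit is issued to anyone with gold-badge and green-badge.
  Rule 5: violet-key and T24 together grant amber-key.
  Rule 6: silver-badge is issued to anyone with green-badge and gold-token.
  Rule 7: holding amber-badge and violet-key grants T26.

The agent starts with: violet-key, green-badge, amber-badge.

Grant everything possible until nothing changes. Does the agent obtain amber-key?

amber-key would need violet-key and T24 (Rule 5), but T24 is never granted.

No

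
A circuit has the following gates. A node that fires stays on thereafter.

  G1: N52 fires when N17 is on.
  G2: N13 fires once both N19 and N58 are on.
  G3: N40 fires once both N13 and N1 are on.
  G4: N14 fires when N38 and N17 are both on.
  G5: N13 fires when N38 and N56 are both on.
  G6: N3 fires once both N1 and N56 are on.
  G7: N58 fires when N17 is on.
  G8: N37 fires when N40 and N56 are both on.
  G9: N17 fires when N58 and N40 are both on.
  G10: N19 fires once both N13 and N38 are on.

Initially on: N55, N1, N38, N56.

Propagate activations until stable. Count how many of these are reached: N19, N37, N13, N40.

4

N38 and N56 are on, so N13 fires (G5).
N13 and N1 are on, so N40 fires (G3).
N13 and N38 are on, so N19 fires (G10).
G8: N40 and N56 on → N37 on.
N19: reached.
N37: reached.
N13: reached.
N40: reached.
All 4 are reached.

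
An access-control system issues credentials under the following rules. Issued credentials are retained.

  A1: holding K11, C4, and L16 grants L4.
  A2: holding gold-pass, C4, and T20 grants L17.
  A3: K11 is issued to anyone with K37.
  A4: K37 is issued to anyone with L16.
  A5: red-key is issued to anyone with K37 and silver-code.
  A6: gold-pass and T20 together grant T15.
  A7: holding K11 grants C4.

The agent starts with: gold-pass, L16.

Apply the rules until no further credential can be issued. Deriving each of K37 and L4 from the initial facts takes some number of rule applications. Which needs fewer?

K37

K37: Holding L16 grants K37 (A4). [1 rule application]
L4: Holding L16 grants K37 (A4). Holding K37 grants K11 (A3). Holding K11 grants C4 (A7). Holding K11, C4, and L16 grants L4 (A1). [4 rule applications]
K37 needs fewer.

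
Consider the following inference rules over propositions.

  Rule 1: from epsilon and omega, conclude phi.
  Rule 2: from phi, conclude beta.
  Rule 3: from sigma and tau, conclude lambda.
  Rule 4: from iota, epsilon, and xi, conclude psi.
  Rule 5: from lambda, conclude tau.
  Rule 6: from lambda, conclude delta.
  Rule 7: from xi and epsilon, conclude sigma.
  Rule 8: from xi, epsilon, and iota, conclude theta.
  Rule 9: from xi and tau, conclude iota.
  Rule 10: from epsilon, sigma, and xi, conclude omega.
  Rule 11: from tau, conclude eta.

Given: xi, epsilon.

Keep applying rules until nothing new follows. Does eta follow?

eta would need tau (Rule 11), but tau is never established.

No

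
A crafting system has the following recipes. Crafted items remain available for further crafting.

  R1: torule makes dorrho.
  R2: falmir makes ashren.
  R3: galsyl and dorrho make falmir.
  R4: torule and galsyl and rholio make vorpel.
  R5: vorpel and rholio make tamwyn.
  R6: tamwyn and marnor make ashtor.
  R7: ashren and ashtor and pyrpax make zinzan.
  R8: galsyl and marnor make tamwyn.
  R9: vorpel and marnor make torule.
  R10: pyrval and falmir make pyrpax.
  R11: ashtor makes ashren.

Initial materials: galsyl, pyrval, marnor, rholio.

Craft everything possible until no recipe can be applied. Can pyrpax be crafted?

No

pyrpax would need pyrval and falmir (R10), but falmir is never obtained.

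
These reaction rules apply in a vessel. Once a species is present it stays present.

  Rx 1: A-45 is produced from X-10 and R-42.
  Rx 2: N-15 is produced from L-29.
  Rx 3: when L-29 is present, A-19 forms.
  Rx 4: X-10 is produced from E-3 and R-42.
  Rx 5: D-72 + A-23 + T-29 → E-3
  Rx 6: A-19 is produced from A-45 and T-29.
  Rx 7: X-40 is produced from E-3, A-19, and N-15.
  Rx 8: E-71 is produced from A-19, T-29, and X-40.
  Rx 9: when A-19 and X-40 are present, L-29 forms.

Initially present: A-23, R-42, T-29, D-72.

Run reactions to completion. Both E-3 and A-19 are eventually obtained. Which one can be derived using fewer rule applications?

E-3

E-3: D-72, A-23, and T-29 present → E-3 forms (Rx 5). [1 rule application]
A-19: D-72, A-23, and T-29 present → E-3 forms (Rx 5). E-3 and R-42 present → X-10 forms (Rx 4). X-10 and R-42 present → A-45 forms (Rx 1). A-45 and T-29 present → A-19 forms (Rx 6). [4 rule applications]
E-3 needs fewer.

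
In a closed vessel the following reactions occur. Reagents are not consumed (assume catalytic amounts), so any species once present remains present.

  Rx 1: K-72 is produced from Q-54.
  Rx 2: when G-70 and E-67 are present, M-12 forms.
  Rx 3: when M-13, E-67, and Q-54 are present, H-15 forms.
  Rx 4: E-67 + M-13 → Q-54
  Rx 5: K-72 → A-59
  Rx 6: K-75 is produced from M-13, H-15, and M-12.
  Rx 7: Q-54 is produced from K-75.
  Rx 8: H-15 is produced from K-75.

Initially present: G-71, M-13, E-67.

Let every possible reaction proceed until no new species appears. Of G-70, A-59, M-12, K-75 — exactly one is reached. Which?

A-59

E-67 and M-13 present → Q-54 forms (Rx 4).
Q-54 present → K-72 forms (Rx 1).
K-72 present → A-59 forms (Rx 5).
K-75 would need M-13, H-15, and M-12 (Rx 6), but M-12 never forms. No rule produces G-70, and it is not given. M-12 would need G-70 and E-67 (Rx 2), but G-70 never forms.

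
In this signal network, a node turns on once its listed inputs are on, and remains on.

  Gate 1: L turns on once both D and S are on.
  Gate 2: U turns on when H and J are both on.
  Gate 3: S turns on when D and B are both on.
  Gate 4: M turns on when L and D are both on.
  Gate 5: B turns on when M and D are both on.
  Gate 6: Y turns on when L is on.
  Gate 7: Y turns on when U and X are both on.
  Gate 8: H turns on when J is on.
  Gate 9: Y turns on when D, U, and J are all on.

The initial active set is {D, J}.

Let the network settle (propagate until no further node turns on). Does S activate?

S would need D and B (Gate 3), but B never turns on.

No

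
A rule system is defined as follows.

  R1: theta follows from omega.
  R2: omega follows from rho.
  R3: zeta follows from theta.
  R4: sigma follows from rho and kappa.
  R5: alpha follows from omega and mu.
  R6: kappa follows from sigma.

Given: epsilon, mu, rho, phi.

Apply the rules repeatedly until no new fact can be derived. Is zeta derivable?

From rho, R2 gives omega.
From omega, R1 gives theta.
theta holds, so zeta follows (R3).

Yes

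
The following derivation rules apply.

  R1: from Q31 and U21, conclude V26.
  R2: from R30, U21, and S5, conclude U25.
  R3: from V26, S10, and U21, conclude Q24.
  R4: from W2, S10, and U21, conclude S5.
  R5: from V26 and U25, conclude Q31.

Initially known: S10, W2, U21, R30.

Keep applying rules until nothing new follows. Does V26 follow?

No

V26 would need Q31 and U21 (R1), but Q31 is never established.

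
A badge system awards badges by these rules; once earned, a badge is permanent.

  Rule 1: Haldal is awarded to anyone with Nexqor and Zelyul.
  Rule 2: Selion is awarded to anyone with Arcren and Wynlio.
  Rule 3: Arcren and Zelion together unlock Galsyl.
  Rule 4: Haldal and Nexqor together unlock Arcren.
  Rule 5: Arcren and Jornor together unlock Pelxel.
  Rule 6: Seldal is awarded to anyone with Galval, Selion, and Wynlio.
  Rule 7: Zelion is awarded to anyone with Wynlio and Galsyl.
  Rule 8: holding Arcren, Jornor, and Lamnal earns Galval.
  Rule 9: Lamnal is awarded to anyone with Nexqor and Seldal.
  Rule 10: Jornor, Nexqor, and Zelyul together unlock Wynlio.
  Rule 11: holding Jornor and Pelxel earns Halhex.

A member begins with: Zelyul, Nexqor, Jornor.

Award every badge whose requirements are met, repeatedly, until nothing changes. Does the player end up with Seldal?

Seldal would need Galval, Selion, and Wynlio (Rule 6), but Galval is never earned.

No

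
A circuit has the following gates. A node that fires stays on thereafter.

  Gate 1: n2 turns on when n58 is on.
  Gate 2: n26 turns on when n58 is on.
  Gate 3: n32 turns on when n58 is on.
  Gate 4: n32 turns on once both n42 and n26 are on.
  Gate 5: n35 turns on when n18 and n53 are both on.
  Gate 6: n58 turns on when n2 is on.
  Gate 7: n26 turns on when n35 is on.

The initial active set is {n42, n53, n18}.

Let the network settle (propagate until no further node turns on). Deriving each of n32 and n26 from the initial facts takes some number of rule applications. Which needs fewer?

n26: n18 and n53 are on, so n35 turns on (Gate 5). n35 is on, so n26 turns on (Gate 7). [2 rule applications]
n32: Gate 5: n18 and n53 on → n35 on. Gate 7: n35 on → n26 on. n42 and n26 are on, so n32 turns on (Gate 4). [3 rule applications]
n26 needs fewer.

n26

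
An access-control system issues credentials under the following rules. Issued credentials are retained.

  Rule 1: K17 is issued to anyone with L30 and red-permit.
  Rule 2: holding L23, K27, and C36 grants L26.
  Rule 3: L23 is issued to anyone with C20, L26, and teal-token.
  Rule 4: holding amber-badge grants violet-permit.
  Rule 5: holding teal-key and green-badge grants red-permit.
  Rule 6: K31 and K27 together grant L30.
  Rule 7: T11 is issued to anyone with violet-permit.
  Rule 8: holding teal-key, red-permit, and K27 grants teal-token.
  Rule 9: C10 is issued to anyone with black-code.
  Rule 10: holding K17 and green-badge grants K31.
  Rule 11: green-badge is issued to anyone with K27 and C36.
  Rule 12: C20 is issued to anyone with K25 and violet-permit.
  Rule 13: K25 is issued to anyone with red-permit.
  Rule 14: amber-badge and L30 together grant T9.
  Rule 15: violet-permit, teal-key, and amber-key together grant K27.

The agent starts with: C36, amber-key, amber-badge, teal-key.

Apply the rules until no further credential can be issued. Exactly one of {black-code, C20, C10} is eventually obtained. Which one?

C20

Holding amber-badge grants violet-permit (Rule 4).
Holding violet-permit, teal-key, and amber-key grants K27 (Rule 15).
Holding K27 and C36 grants green-badge (Rule 11).
Holding teal-key and green-badge grants red-permit (Rule 5).
Holding red-permit grants K25 (Rule 13).
Holding K25 and violet-permit grants C20 (Rule 12).
C10 would need black-code (Rule 9), but black-code is never granted. No rule produces black-code, and it is not given.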